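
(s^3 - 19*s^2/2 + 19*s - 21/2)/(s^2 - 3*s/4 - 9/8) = 4*(s^2 - 8*s + 7)/(4*s + 3)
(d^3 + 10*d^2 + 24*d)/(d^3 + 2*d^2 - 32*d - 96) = d*(d + 6)/(d^2 - 2*d - 24)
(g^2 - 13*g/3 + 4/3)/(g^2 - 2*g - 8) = (g - 1/3)/(g + 2)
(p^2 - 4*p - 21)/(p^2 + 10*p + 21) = (p - 7)/(p + 7)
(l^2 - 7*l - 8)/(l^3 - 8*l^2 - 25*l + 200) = (l + 1)/(l^2 - 25)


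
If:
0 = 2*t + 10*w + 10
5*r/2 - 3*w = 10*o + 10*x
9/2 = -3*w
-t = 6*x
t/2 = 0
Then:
No Solution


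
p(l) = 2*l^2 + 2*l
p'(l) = 4*l + 2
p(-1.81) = 2.93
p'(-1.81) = -5.24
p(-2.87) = 10.73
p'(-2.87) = -9.48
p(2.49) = 17.38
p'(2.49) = 11.96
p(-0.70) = -0.42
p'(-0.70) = -0.80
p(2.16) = 13.65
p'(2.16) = 10.64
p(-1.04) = 0.08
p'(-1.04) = -2.16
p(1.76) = 9.72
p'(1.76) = 9.04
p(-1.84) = 3.09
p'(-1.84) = -5.36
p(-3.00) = 12.00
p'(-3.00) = -10.00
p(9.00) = 180.00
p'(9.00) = 38.00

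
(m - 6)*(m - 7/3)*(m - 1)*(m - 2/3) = m^4 - 10*m^3 + 257*m^2/9 - 260*m/9 + 28/3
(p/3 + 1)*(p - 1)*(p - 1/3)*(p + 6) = p^4/3 + 23*p^3/9 + 19*p^2/9 - 7*p + 2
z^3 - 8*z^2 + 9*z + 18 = (z - 6)*(z - 3)*(z + 1)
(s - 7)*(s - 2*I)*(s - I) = s^3 - 7*s^2 - 3*I*s^2 - 2*s + 21*I*s + 14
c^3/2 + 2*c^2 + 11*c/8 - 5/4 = (c/2 + 1)*(c - 1/2)*(c + 5/2)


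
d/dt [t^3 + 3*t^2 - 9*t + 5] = 3*t^2 + 6*t - 9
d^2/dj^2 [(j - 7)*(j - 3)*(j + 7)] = 6*j - 6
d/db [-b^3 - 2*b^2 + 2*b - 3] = -3*b^2 - 4*b + 2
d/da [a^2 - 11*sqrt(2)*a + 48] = 2*a - 11*sqrt(2)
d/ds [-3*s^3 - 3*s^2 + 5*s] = -9*s^2 - 6*s + 5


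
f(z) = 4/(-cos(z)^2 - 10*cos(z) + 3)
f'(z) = 4*(-2*sin(z)*cos(z) - 10*sin(z))/(-cos(z)^2 - 10*cos(z) + 3)^2 = -8*(cos(z) + 5)*sin(z)/(cos(z)^2 + 10*cos(z) - 3)^2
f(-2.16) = 0.48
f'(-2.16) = 0.43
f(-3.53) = 0.35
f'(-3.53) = -0.10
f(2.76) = 0.35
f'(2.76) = -0.09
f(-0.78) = -0.87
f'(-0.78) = 1.51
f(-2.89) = 0.34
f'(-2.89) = 0.06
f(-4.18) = 0.51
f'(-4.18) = -0.51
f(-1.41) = 2.91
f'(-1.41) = 21.61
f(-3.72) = 0.37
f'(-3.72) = -0.16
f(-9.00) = 0.35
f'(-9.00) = 0.11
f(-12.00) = -0.65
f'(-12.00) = -0.66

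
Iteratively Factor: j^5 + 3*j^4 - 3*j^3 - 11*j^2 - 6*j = (j - 2)*(j^4 + 5*j^3 + 7*j^2 + 3*j) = (j - 2)*(j + 1)*(j^3 + 4*j^2 + 3*j) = (j - 2)*(j + 1)*(j + 3)*(j^2 + j) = (j - 2)*(j + 1)^2*(j + 3)*(j)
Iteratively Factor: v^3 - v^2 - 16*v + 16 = (v - 4)*(v^2 + 3*v - 4) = (v - 4)*(v - 1)*(v + 4)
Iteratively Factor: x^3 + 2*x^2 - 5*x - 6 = (x + 1)*(x^2 + x - 6) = (x - 2)*(x + 1)*(x + 3)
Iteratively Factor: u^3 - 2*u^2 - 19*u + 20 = (u + 4)*(u^2 - 6*u + 5) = (u - 1)*(u + 4)*(u - 5)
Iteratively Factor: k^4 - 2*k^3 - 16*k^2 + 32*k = (k - 2)*(k^3 - 16*k) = k*(k - 2)*(k^2 - 16) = k*(k - 4)*(k - 2)*(k + 4)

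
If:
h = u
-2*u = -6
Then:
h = 3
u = 3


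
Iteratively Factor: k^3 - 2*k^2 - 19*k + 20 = (k - 1)*(k^2 - k - 20) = (k - 5)*(k - 1)*(k + 4)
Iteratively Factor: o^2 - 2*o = (o)*(o - 2)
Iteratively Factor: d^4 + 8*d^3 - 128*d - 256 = (d - 4)*(d^3 + 12*d^2 + 48*d + 64) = (d - 4)*(d + 4)*(d^2 + 8*d + 16) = (d - 4)*(d + 4)^2*(d + 4)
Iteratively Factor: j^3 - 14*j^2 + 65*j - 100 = (j - 4)*(j^2 - 10*j + 25) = (j - 5)*(j - 4)*(j - 5)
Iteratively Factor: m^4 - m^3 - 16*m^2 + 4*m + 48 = (m - 2)*(m^3 + m^2 - 14*m - 24) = (m - 4)*(m - 2)*(m^2 + 5*m + 6) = (m - 4)*(m - 2)*(m + 3)*(m + 2)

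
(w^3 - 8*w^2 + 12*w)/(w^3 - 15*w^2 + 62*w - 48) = w*(w - 2)/(w^2 - 9*w + 8)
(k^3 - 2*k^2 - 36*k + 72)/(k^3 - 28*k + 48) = (k - 6)/(k - 4)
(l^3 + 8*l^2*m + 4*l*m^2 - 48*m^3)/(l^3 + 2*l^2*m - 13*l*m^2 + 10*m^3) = (l^2 + 10*l*m + 24*m^2)/(l^2 + 4*l*m - 5*m^2)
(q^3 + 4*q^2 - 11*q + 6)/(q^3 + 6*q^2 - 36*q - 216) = (q^2 - 2*q + 1)/(q^2 - 36)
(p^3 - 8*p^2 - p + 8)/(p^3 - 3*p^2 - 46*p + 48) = (p + 1)/(p + 6)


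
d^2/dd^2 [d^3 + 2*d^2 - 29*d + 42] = 6*d + 4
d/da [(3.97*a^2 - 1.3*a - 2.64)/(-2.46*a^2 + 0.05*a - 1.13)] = (-2.9995*a^2 - 21.961*a + 1.601)/(6.0516*a^4 - 0.246*a^3 + 5.5621*a^2 - 0.113*a + 1.2769)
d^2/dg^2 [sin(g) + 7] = -sin(g)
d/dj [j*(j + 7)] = 2*j + 7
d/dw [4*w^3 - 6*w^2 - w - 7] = 12*w^2 - 12*w - 1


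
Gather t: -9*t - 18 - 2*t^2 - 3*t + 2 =-2*t^2 - 12*t - 16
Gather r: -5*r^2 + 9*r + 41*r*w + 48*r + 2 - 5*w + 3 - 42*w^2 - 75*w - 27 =-5*r^2 + r*(41*w + 57) - 42*w^2 - 80*w - 22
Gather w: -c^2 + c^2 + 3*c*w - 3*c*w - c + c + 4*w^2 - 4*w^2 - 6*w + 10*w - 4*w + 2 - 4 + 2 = 0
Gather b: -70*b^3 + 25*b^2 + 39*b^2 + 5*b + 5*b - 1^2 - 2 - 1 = -70*b^3 + 64*b^2 + 10*b - 4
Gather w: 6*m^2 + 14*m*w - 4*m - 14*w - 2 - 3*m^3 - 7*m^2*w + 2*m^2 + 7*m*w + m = -3*m^3 + 8*m^2 - 3*m + w*(-7*m^2 + 21*m - 14) - 2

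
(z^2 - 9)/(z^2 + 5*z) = (z^2 - 9)/(z*(z + 5))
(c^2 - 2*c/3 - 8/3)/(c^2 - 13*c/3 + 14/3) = (3*c + 4)/(3*c - 7)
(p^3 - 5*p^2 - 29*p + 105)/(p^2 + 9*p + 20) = (p^2 - 10*p + 21)/(p + 4)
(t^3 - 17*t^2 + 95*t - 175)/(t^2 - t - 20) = (t^2 - 12*t + 35)/(t + 4)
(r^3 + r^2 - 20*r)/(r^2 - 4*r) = r + 5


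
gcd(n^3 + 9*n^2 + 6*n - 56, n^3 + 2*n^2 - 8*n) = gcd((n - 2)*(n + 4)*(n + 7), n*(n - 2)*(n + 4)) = n^2 + 2*n - 8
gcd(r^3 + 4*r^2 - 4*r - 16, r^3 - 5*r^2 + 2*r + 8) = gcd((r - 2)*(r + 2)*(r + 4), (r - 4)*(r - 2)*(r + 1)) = r - 2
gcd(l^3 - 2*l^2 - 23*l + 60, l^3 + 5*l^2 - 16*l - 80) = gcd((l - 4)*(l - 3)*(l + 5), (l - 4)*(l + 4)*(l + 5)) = l^2 + l - 20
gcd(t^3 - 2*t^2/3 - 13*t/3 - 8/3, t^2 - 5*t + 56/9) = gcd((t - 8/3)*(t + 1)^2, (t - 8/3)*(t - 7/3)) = t - 8/3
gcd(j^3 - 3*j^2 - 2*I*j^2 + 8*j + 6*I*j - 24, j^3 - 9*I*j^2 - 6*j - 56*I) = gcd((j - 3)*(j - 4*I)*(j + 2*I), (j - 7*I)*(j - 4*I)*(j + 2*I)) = j^2 - 2*I*j + 8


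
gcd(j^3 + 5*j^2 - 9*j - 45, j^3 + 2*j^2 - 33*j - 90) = j^2 + 8*j + 15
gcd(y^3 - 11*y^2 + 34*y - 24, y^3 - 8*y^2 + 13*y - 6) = y^2 - 7*y + 6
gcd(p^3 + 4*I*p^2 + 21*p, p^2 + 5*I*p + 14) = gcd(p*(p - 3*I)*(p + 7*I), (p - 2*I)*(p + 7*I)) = p + 7*I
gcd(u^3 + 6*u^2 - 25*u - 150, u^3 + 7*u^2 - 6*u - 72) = u + 6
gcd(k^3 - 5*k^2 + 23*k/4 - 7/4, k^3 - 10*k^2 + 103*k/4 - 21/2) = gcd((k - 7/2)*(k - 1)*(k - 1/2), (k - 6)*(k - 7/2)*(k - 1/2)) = k^2 - 4*k + 7/4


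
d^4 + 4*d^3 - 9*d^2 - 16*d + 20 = (d - 2)*(d - 1)*(d + 2)*(d + 5)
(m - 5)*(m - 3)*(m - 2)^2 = m^4 - 12*m^3 + 51*m^2 - 92*m + 60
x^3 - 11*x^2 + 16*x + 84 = (x - 7)*(x - 6)*(x + 2)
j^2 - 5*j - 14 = (j - 7)*(j + 2)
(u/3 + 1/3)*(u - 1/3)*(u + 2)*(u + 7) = u^4/3 + 29*u^3/9 + 59*u^2/9 + 19*u/9 - 14/9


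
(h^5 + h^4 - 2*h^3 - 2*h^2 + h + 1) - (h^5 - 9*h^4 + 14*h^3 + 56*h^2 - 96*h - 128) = 10*h^4 - 16*h^3 - 58*h^2 + 97*h + 129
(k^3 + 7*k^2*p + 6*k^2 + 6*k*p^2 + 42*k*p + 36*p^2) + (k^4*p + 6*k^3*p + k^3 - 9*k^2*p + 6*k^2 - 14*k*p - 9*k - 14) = k^4*p + 6*k^3*p + 2*k^3 - 2*k^2*p + 12*k^2 + 6*k*p^2 + 28*k*p - 9*k + 36*p^2 - 14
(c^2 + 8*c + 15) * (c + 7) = c^3 + 15*c^2 + 71*c + 105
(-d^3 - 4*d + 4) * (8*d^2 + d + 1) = -8*d^5 - d^4 - 33*d^3 + 28*d^2 + 4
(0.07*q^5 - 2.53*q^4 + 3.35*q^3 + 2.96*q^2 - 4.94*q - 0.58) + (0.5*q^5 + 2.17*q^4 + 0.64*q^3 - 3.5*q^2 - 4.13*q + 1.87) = 0.57*q^5 - 0.36*q^4 + 3.99*q^3 - 0.54*q^2 - 9.07*q + 1.29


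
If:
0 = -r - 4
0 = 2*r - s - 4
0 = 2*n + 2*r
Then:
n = 4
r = -4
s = -12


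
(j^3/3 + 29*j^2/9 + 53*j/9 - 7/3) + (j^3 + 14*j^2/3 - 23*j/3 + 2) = 4*j^3/3 + 71*j^2/9 - 16*j/9 - 1/3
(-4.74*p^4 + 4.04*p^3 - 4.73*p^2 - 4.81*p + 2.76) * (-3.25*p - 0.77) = 15.405*p^5 - 9.4802*p^4 + 12.2617*p^3 + 19.2746*p^2 - 5.2663*p - 2.1252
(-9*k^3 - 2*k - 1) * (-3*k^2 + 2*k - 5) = 27*k^5 - 18*k^4 + 51*k^3 - k^2 + 8*k + 5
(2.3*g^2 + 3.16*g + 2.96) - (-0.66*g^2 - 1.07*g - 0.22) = 2.96*g^2 + 4.23*g + 3.18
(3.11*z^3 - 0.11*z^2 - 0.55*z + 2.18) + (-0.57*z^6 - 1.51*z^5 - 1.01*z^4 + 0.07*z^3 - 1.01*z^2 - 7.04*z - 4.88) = -0.57*z^6 - 1.51*z^5 - 1.01*z^4 + 3.18*z^3 - 1.12*z^2 - 7.59*z - 2.7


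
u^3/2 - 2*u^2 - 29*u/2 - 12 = (u/2 + 1/2)*(u - 8)*(u + 3)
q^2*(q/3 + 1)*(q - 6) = q^4/3 - q^3 - 6*q^2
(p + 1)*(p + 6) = p^2 + 7*p + 6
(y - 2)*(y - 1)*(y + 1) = y^3 - 2*y^2 - y + 2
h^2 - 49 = (h - 7)*(h + 7)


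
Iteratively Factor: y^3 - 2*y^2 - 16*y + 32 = (y - 4)*(y^2 + 2*y - 8) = (y - 4)*(y + 4)*(y - 2)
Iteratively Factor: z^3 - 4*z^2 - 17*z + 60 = (z - 5)*(z^2 + z - 12) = (z - 5)*(z + 4)*(z - 3)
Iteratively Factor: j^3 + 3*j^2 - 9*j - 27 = (j + 3)*(j^2 - 9) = (j - 3)*(j + 3)*(j + 3)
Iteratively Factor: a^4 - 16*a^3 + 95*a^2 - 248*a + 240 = (a - 5)*(a^3 - 11*a^2 + 40*a - 48) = (a - 5)*(a - 4)*(a^2 - 7*a + 12) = (a - 5)*(a - 4)^2*(a - 3)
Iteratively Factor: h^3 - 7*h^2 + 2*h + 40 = (h - 5)*(h^2 - 2*h - 8) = (h - 5)*(h + 2)*(h - 4)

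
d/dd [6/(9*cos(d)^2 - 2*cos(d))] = 12*(-sin(d)/cos(d)^2 + 9*tan(d))/(9*cos(d) - 2)^2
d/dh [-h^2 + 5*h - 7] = 5 - 2*h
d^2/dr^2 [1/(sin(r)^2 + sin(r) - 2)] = (-13*sin(r) + sin(3*r) + 7*cos(2*r)/2 - 19/2)/((sin(r) - 1)^2*(sin(r) + 2)^3)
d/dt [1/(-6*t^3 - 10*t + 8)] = (9*t^2 + 5)/(2*(3*t^3 + 5*t - 4)^2)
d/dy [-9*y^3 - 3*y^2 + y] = -27*y^2 - 6*y + 1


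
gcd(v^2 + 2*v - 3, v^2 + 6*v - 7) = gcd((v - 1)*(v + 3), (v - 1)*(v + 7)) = v - 1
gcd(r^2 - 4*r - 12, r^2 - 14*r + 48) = r - 6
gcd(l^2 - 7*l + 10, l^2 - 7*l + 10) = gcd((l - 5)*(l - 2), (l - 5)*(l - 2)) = l^2 - 7*l + 10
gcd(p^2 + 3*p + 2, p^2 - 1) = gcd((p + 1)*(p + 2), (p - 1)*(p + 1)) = p + 1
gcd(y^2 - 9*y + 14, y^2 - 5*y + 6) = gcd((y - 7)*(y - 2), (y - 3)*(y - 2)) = y - 2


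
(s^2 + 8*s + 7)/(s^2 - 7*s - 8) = (s + 7)/(s - 8)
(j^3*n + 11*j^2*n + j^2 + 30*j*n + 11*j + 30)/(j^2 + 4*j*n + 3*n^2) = (j^3*n + 11*j^2*n + j^2 + 30*j*n + 11*j + 30)/(j^2 + 4*j*n + 3*n^2)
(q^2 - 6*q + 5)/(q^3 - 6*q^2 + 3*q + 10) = (q - 1)/(q^2 - q - 2)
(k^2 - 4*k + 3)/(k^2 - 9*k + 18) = (k - 1)/(k - 6)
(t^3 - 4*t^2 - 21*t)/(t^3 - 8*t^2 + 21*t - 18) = t*(t^2 - 4*t - 21)/(t^3 - 8*t^2 + 21*t - 18)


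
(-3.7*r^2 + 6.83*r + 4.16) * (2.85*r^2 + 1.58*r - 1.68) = -10.545*r^4 + 13.6195*r^3 + 28.8634*r^2 - 4.9016*r - 6.9888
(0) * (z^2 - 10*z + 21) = 0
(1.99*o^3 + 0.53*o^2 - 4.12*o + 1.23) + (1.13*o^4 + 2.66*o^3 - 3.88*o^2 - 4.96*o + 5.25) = 1.13*o^4 + 4.65*o^3 - 3.35*o^2 - 9.08*o + 6.48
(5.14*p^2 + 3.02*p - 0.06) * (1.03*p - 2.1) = 5.2942*p^3 - 7.6834*p^2 - 6.4038*p + 0.126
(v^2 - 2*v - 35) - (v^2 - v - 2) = -v - 33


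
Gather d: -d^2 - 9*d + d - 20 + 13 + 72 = -d^2 - 8*d + 65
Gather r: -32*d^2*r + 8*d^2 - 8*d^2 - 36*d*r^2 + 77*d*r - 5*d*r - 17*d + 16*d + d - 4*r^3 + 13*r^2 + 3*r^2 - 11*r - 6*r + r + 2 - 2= -4*r^3 + r^2*(16 - 36*d) + r*(-32*d^2 + 72*d - 16)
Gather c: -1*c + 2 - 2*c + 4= 6 - 3*c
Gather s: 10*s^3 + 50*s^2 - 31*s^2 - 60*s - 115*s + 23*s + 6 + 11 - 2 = 10*s^3 + 19*s^2 - 152*s + 15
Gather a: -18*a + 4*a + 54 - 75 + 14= -14*a - 7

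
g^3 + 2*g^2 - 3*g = g*(g - 1)*(g + 3)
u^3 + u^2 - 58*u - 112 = (u - 8)*(u + 2)*(u + 7)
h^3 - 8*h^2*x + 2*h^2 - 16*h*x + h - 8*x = (h + 1)^2*(h - 8*x)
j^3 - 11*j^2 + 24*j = j*(j - 8)*(j - 3)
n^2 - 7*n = n*(n - 7)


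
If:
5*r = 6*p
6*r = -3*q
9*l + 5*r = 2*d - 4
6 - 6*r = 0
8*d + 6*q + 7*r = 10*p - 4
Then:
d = 7/6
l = -20/27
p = 5/6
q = -2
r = 1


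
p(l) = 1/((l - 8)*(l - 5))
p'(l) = -1/((l - 8)*(l - 5)^2) - 1/((l - 8)^2*(l - 5)) = (13 - 2*l)/(l^4 - 26*l^3 + 249*l^2 - 1040*l + 1600)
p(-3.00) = 0.01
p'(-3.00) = 0.00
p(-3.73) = 0.01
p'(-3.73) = 0.00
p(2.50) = 0.07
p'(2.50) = 0.04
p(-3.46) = 0.01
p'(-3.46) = 0.00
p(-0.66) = 0.02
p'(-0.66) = 0.01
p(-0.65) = 0.02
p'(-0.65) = 0.01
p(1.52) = 0.04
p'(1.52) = 0.02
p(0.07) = 0.03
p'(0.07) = 0.01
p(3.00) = 0.10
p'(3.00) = 0.07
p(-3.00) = 0.01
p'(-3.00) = 0.00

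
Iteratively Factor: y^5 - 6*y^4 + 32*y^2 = (y)*(y^4 - 6*y^3 + 32*y) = y*(y - 4)*(y^3 - 2*y^2 - 8*y) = y^2*(y - 4)*(y^2 - 2*y - 8) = y^2*(y - 4)^2*(y + 2)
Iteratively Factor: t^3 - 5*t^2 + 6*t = (t - 3)*(t^2 - 2*t) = t*(t - 3)*(t - 2)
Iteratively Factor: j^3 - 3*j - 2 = (j - 2)*(j^2 + 2*j + 1) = (j - 2)*(j + 1)*(j + 1)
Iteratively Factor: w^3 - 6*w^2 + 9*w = (w - 3)*(w^2 - 3*w) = (w - 3)^2*(w)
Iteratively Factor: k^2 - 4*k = (k - 4)*(k)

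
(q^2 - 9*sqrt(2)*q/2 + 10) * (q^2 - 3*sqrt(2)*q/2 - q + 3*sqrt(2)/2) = q^4 - 6*sqrt(2)*q^3 - q^3 + 6*sqrt(2)*q^2 + 47*q^2/2 - 47*q/2 - 15*sqrt(2)*q + 15*sqrt(2)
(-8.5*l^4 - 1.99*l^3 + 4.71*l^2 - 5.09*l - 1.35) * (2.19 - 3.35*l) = 28.475*l^5 - 11.9485*l^4 - 20.1366*l^3 + 27.3664*l^2 - 6.6246*l - 2.9565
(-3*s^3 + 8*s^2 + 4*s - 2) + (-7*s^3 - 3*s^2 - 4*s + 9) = -10*s^3 + 5*s^2 + 7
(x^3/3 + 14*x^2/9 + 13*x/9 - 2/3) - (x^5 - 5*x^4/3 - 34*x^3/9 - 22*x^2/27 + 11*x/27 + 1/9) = -x^5 + 5*x^4/3 + 37*x^3/9 + 64*x^2/27 + 28*x/27 - 7/9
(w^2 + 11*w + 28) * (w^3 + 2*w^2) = w^5 + 13*w^4 + 50*w^3 + 56*w^2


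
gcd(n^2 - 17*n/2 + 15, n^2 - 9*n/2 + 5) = n - 5/2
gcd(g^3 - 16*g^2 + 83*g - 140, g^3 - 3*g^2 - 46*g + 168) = g - 4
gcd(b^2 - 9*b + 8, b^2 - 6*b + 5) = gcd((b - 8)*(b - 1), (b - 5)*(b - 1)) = b - 1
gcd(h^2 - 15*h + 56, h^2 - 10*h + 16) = h - 8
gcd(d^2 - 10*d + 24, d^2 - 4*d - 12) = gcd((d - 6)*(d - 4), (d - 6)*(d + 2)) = d - 6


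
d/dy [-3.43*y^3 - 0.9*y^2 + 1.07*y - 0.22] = -10.29*y^2 - 1.8*y + 1.07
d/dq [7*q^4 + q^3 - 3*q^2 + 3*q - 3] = 28*q^3 + 3*q^2 - 6*q + 3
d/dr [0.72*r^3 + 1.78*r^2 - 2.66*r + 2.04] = 2.16*r^2 + 3.56*r - 2.66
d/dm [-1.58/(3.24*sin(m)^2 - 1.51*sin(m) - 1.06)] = (10.2384*sin(m) - 2.3858)*cos(m)/(-3.24*sin(m)^2 + 1.51*sin(m) + 1.06)^2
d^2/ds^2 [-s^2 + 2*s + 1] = -2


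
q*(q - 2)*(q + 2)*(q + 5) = q^4 + 5*q^3 - 4*q^2 - 20*q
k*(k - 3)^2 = k^3 - 6*k^2 + 9*k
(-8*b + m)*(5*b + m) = -40*b^2 - 3*b*m + m^2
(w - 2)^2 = w^2 - 4*w + 4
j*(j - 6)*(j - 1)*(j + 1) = j^4 - 6*j^3 - j^2 + 6*j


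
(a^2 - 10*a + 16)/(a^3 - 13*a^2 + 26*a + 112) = (a - 2)/(a^2 - 5*a - 14)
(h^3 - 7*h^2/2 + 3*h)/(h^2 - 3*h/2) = h - 2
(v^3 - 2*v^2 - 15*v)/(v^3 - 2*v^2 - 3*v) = (-v^2 + 2*v + 15)/(-v^2 + 2*v + 3)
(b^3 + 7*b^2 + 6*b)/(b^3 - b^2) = (b^2 + 7*b + 6)/(b*(b - 1))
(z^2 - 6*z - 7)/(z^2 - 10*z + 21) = (z + 1)/(z - 3)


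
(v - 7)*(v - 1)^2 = v^3 - 9*v^2 + 15*v - 7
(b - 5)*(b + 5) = b^2 - 25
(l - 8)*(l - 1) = l^2 - 9*l + 8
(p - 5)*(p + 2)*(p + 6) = p^3 + 3*p^2 - 28*p - 60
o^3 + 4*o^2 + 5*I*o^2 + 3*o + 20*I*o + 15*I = (o + 1)*(o + 3)*(o + 5*I)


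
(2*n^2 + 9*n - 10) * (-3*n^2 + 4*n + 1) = -6*n^4 - 19*n^3 + 68*n^2 - 31*n - 10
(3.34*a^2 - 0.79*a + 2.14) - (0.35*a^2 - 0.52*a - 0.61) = 2.99*a^2 - 0.27*a + 2.75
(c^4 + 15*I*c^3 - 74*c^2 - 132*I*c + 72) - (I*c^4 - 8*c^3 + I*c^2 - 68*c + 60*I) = c^4 - I*c^4 + 8*c^3 + 15*I*c^3 - 74*c^2 - I*c^2 + 68*c - 132*I*c + 72 - 60*I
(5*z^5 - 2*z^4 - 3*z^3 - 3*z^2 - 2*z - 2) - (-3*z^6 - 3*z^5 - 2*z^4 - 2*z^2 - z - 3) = 3*z^6 + 8*z^5 - 3*z^3 - z^2 - z + 1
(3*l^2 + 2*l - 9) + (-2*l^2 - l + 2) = l^2 + l - 7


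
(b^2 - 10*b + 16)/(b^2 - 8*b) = (b - 2)/b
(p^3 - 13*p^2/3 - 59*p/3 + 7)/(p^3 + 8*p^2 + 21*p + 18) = (3*p^2 - 22*p + 7)/(3*(p^2 + 5*p + 6))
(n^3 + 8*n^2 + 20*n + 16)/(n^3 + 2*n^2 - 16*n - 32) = (n + 2)/(n - 4)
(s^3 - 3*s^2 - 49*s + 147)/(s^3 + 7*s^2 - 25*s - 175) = (s^2 - 10*s + 21)/(s^2 - 25)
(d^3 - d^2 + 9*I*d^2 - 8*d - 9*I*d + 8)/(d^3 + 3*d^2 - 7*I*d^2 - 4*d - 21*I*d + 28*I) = (d^2 + 9*I*d - 8)/(d^2 + d*(4 - 7*I) - 28*I)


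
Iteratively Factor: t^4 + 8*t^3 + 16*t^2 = (t)*(t^3 + 8*t^2 + 16*t) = t*(t + 4)*(t^2 + 4*t) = t^2*(t + 4)*(t + 4)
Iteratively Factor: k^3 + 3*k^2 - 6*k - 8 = (k - 2)*(k^2 + 5*k + 4) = (k - 2)*(k + 4)*(k + 1)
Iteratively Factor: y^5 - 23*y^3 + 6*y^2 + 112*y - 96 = (y - 4)*(y^4 + 4*y^3 - 7*y^2 - 22*y + 24) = (y - 4)*(y - 2)*(y^3 + 6*y^2 + 5*y - 12) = (y - 4)*(y - 2)*(y + 3)*(y^2 + 3*y - 4) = (y - 4)*(y - 2)*(y + 3)*(y + 4)*(y - 1)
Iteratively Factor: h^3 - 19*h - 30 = (h - 5)*(h^2 + 5*h + 6) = (h - 5)*(h + 3)*(h + 2)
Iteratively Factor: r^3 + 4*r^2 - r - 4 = (r - 1)*(r^2 + 5*r + 4) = (r - 1)*(r + 1)*(r + 4)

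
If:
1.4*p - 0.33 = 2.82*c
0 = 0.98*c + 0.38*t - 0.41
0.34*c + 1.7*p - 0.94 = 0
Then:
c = 0.14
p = 0.52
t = 0.71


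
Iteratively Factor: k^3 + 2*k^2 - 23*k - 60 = (k + 3)*(k^2 - k - 20) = (k + 3)*(k + 4)*(k - 5)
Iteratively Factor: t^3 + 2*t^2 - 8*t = (t - 2)*(t^2 + 4*t) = (t - 2)*(t + 4)*(t)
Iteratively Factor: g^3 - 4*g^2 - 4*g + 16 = (g - 2)*(g^2 - 2*g - 8) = (g - 4)*(g - 2)*(g + 2)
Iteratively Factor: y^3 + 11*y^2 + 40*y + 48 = (y + 4)*(y^2 + 7*y + 12) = (y + 4)^2*(y + 3)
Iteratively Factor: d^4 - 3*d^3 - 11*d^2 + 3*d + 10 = (d - 5)*(d^3 + 2*d^2 - d - 2) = (d - 5)*(d - 1)*(d^2 + 3*d + 2) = (d - 5)*(d - 1)*(d + 1)*(d + 2)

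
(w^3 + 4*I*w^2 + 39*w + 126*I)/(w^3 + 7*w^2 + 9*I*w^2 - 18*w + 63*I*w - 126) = (w^2 + I*w + 42)/(w^2 + w*(7 + 6*I) + 42*I)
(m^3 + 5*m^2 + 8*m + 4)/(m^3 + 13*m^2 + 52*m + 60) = (m^2 + 3*m + 2)/(m^2 + 11*m + 30)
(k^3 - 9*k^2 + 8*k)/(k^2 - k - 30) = k*(-k^2 + 9*k - 8)/(-k^2 + k + 30)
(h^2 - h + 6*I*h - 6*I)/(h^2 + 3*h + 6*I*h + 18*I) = (h - 1)/(h + 3)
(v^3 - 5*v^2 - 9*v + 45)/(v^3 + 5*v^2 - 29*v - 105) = (v - 3)/(v + 7)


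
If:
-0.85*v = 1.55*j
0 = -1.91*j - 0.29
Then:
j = -0.15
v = 0.28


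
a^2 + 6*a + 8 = (a + 2)*(a + 4)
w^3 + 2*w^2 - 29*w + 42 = (w - 3)*(w - 2)*(w + 7)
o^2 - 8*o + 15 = (o - 5)*(o - 3)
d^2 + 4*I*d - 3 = (d + I)*(d + 3*I)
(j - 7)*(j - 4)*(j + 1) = j^3 - 10*j^2 + 17*j + 28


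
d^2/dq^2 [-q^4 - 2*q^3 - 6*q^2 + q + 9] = -12*q^2 - 12*q - 12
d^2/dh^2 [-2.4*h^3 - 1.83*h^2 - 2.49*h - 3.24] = -14.4*h - 3.66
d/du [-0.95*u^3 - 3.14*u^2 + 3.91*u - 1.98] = -2.85*u^2 - 6.28*u + 3.91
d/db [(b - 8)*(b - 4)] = 2*b - 12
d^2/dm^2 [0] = 0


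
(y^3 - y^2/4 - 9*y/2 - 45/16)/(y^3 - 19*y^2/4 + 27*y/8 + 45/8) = (y + 3/2)/(y - 3)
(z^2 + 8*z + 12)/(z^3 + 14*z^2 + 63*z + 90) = (z + 2)/(z^2 + 8*z + 15)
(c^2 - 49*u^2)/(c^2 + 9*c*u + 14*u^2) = (c - 7*u)/(c + 2*u)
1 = 1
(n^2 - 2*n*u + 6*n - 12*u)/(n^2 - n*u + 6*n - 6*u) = (-n + 2*u)/(-n + u)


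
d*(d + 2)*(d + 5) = d^3 + 7*d^2 + 10*d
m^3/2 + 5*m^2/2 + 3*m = m*(m/2 + 1)*(m + 3)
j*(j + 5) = j^2 + 5*j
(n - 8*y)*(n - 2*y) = n^2 - 10*n*y + 16*y^2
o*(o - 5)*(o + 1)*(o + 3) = o^4 - o^3 - 17*o^2 - 15*o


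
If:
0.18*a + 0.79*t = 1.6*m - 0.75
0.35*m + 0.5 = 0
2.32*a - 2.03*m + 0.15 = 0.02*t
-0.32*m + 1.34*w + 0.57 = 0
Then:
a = -1.35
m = -1.43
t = -3.54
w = -0.77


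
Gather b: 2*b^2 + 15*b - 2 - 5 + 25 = 2*b^2 + 15*b + 18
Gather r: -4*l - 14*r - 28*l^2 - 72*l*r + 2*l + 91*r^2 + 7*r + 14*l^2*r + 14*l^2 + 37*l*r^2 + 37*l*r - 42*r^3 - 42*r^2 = -14*l^2 - 2*l - 42*r^3 + r^2*(37*l + 49) + r*(14*l^2 - 35*l - 7)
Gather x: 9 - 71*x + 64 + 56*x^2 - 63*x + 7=56*x^2 - 134*x + 80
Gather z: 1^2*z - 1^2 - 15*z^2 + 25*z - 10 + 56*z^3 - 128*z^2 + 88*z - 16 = 56*z^3 - 143*z^2 + 114*z - 27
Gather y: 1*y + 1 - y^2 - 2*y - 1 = -y^2 - y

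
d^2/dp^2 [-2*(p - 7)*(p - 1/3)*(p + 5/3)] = 68/3 - 12*p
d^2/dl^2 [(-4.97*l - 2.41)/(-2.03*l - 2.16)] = (-7.105427357601e-15*l - 23.722174)/(2.03*l + 2.16)^3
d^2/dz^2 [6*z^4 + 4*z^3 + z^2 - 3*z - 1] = 72*z^2 + 24*z + 2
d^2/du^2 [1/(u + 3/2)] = 16/(2*u + 3)^3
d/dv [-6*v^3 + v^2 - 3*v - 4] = -18*v^2 + 2*v - 3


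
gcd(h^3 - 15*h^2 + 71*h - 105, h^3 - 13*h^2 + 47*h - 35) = h^2 - 12*h + 35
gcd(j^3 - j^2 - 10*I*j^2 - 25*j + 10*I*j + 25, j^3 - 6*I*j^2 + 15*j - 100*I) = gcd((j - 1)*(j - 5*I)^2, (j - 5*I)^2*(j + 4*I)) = j^2 - 10*I*j - 25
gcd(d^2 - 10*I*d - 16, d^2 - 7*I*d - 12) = 1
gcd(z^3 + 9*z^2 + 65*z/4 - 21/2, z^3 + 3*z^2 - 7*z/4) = z^2 + 3*z - 7/4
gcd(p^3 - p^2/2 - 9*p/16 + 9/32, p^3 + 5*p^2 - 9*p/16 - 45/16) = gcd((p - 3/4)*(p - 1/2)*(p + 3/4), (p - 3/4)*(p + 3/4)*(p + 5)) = p^2 - 9/16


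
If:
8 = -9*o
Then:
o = -8/9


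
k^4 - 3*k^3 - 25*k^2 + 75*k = k*(k - 5)*(k - 3)*(k + 5)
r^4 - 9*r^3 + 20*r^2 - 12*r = r*(r - 6)*(r - 2)*(r - 1)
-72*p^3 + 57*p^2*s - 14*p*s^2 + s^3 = (-8*p + s)*(-3*p + s)^2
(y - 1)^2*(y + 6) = y^3 + 4*y^2 - 11*y + 6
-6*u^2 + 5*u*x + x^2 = (-u + x)*(6*u + x)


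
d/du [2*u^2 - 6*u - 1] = 4*u - 6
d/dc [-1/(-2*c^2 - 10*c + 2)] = (-c - 5/2)/(c^2 + 5*c - 1)^2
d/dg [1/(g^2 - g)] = (1 - 2*g)/(g^2*(g - 1)^2)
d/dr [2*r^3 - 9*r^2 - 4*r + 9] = 6*r^2 - 18*r - 4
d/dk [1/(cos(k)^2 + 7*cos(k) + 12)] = (2*cos(k) + 7)*sin(k)/(cos(k)^2 + 7*cos(k) + 12)^2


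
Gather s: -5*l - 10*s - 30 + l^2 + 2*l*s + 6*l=l^2 + l + s*(2*l - 10) - 30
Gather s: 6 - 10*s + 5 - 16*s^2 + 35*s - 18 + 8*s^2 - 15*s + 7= -8*s^2 + 10*s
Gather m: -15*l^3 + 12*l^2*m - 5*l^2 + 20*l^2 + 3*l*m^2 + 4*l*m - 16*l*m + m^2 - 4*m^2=-15*l^3 + 15*l^2 + m^2*(3*l - 3) + m*(12*l^2 - 12*l)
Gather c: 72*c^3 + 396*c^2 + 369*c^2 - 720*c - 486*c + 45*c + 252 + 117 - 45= 72*c^3 + 765*c^2 - 1161*c + 324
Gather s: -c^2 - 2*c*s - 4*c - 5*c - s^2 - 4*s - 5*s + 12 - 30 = -c^2 - 9*c - s^2 + s*(-2*c - 9) - 18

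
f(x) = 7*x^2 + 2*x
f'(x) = 14*x + 2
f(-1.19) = 7.53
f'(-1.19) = -14.66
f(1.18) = 12.11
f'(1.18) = 18.52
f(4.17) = 130.06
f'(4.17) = 60.38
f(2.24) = 39.60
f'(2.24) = 33.36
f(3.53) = 94.29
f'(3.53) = 51.42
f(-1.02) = 5.24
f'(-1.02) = -12.28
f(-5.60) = 208.32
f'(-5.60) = -76.40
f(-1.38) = 10.57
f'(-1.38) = -17.32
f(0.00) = 0.00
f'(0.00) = 2.00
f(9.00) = 585.00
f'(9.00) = 128.00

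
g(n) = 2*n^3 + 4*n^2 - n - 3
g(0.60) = -1.73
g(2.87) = 74.36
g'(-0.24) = -2.57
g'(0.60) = 5.96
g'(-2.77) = 22.88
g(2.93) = 78.72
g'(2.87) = 71.38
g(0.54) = -2.06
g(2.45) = 47.97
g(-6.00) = -285.00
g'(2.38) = 52.03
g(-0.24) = -2.56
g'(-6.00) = 167.00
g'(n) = 6*n^2 + 8*n - 1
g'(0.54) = 5.07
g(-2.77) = -12.05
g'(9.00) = 557.00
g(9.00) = 1770.00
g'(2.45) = 54.62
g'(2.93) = 73.95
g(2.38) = 44.24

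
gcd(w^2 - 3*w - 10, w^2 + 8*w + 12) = w + 2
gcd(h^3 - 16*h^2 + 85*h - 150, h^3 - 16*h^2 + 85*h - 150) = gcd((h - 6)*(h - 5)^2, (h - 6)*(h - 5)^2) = h^3 - 16*h^2 + 85*h - 150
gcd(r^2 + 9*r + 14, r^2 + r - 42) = r + 7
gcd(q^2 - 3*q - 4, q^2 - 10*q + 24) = q - 4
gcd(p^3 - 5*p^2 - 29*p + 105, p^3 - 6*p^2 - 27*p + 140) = p^2 - 2*p - 35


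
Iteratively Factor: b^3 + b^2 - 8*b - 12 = (b + 2)*(b^2 - b - 6) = (b + 2)^2*(b - 3)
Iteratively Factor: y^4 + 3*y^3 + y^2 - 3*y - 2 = (y + 1)*(y^3 + 2*y^2 - y - 2) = (y + 1)*(y + 2)*(y^2 - 1) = (y + 1)^2*(y + 2)*(y - 1)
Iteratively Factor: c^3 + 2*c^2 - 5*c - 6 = (c + 3)*(c^2 - c - 2) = (c + 1)*(c + 3)*(c - 2)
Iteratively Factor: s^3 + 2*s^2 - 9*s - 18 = (s + 3)*(s^2 - s - 6) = (s + 2)*(s + 3)*(s - 3)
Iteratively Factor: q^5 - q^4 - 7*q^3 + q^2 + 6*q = (q + 2)*(q^4 - 3*q^3 - q^2 + 3*q) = (q + 1)*(q + 2)*(q^3 - 4*q^2 + 3*q) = (q - 1)*(q + 1)*(q + 2)*(q^2 - 3*q) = q*(q - 1)*(q + 1)*(q + 2)*(q - 3)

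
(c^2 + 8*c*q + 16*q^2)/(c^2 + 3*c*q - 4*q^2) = (-c - 4*q)/(-c + q)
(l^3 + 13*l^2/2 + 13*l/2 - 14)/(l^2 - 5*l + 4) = (l^2 + 15*l/2 + 14)/(l - 4)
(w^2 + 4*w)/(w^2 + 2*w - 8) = w/(w - 2)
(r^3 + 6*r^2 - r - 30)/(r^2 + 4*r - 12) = (r^2 + 8*r + 15)/(r + 6)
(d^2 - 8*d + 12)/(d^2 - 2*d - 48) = (-d^2 + 8*d - 12)/(-d^2 + 2*d + 48)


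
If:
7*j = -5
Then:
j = -5/7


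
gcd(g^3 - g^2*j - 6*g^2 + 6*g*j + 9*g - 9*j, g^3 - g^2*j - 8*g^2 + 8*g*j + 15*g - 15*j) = g^2 - g*j - 3*g + 3*j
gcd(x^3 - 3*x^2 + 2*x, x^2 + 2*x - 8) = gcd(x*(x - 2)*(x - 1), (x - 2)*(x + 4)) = x - 2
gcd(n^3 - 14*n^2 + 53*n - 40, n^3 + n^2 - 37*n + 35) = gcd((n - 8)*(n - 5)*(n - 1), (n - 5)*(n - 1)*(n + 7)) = n^2 - 6*n + 5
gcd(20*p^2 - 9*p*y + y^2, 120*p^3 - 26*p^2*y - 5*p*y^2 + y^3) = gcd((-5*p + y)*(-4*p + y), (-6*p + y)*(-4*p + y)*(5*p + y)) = -4*p + y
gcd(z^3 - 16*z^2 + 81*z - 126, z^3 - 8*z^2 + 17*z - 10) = 1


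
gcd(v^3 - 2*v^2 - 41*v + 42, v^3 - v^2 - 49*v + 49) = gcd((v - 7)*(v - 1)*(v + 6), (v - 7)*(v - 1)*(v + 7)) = v^2 - 8*v + 7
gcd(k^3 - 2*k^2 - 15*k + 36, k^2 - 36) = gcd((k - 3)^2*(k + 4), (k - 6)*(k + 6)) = 1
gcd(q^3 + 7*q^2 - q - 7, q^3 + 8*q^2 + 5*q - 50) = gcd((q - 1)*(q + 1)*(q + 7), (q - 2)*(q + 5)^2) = 1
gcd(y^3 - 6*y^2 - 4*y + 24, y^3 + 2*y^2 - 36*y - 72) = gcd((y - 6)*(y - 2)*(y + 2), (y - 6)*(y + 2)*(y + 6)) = y^2 - 4*y - 12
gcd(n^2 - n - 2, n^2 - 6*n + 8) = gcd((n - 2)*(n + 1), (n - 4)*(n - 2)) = n - 2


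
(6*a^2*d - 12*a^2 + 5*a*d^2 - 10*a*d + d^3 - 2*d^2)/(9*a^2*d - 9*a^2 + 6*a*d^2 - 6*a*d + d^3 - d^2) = (2*a*d - 4*a + d^2 - 2*d)/(3*a*d - 3*a + d^2 - d)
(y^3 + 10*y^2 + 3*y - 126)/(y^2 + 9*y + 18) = (y^2 + 4*y - 21)/(y + 3)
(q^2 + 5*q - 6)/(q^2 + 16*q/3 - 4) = 3*(q - 1)/(3*q - 2)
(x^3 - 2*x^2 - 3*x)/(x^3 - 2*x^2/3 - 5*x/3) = 3*(x - 3)/(3*x - 5)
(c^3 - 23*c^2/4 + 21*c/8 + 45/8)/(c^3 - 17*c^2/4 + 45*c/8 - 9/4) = (4*c^2 - 17*c - 15)/(4*c^2 - 11*c + 6)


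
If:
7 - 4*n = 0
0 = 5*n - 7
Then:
No Solution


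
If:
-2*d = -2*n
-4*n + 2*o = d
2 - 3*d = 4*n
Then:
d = 2/7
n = 2/7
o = 5/7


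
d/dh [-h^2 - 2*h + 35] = -2*h - 2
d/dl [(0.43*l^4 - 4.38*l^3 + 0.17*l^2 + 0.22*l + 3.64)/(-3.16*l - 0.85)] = (-4.0764*l^4 + 26.2196*l^3 + 10.6318*l^2 - 0.289*l + 11.3154)/(9.9856*l^2 + 5.372*l + 0.7225)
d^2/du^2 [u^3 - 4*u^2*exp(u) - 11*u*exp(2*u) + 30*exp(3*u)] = -4*u^2*exp(u) - 44*u*exp(2*u) - 16*u*exp(u) + 6*u + 270*exp(3*u) - 44*exp(2*u) - 8*exp(u)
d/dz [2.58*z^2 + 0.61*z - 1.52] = 5.16*z + 0.61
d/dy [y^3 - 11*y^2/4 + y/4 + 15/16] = 3*y^2 - 11*y/2 + 1/4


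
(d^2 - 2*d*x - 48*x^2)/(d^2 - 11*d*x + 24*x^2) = (-d - 6*x)/(-d + 3*x)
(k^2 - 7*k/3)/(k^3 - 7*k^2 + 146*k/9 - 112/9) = 3*k/(3*k^2 - 14*k + 16)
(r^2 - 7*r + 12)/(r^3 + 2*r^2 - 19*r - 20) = (r - 3)/(r^2 + 6*r + 5)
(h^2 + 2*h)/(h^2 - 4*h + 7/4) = 4*h*(h + 2)/(4*h^2 - 16*h + 7)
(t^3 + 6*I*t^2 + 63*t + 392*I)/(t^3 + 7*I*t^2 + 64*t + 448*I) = (t + 7*I)/(t + 8*I)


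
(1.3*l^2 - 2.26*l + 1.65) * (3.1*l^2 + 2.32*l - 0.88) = 4.03*l^4 - 3.99*l^3 - 1.2722*l^2 + 5.8168*l - 1.452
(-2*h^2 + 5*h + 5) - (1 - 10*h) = -2*h^2 + 15*h + 4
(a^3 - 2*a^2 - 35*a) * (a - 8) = a^4 - 10*a^3 - 19*a^2 + 280*a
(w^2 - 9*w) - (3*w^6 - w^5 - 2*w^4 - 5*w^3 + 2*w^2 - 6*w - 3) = -3*w^6 + w^5 + 2*w^4 + 5*w^3 - w^2 - 3*w + 3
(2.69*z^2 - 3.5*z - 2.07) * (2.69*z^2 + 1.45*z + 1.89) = 7.2361*z^4 - 5.5145*z^3 - 5.5592*z^2 - 9.6165*z - 3.9123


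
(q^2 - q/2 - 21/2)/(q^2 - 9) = (q - 7/2)/(q - 3)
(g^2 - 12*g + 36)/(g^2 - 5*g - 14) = (-g^2 + 12*g - 36)/(-g^2 + 5*g + 14)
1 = 1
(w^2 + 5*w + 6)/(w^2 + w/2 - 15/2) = 2*(w + 2)/(2*w - 5)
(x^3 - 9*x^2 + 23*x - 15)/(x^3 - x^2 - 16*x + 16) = (x^2 - 8*x + 15)/(x^2 - 16)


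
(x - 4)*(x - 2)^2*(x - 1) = x^4 - 9*x^3 + 28*x^2 - 36*x + 16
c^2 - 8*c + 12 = (c - 6)*(c - 2)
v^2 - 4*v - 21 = (v - 7)*(v + 3)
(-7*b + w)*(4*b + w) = -28*b^2 - 3*b*w + w^2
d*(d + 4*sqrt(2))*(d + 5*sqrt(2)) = d^3 + 9*sqrt(2)*d^2 + 40*d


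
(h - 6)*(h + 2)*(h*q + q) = h^3*q - 3*h^2*q - 16*h*q - 12*q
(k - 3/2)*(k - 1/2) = k^2 - 2*k + 3/4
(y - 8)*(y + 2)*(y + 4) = y^3 - 2*y^2 - 40*y - 64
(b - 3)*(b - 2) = b^2 - 5*b + 6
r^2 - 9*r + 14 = (r - 7)*(r - 2)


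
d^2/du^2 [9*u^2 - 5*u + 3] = 18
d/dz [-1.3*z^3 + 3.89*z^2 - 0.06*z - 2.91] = -3.9*z^2 + 7.78*z - 0.06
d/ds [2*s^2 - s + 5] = 4*s - 1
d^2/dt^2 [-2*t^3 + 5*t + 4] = -12*t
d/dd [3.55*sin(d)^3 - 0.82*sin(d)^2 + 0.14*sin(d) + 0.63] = (10.65*sin(d)^2 - 1.64*sin(d) + 0.14)*cos(d)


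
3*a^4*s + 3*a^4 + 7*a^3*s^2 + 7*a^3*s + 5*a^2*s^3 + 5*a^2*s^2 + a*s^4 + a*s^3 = (a + s)^2*(3*a + s)*(a*s + a)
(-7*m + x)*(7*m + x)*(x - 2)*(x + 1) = -49*m^2*x^2 + 49*m^2*x + 98*m^2 + x^4 - x^3 - 2*x^2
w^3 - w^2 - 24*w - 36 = (w - 6)*(w + 2)*(w + 3)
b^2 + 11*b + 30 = (b + 5)*(b + 6)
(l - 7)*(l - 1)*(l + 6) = l^3 - 2*l^2 - 41*l + 42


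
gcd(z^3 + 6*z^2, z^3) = z^2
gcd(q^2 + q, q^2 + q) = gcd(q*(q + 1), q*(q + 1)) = q^2 + q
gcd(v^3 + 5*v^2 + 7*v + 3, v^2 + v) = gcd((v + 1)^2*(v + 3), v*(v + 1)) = v + 1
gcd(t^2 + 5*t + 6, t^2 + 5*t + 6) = t^2 + 5*t + 6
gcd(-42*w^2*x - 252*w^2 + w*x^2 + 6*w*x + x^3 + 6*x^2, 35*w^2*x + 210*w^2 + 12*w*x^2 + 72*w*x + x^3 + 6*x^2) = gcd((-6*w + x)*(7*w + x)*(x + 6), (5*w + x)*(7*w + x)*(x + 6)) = 7*w*x + 42*w + x^2 + 6*x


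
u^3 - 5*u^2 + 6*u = u*(u - 3)*(u - 2)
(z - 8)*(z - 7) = z^2 - 15*z + 56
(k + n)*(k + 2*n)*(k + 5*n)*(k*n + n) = k^4*n + 8*k^3*n^2 + k^3*n + 17*k^2*n^3 + 8*k^2*n^2 + 10*k*n^4 + 17*k*n^3 + 10*n^4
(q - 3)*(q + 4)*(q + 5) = q^3 + 6*q^2 - 7*q - 60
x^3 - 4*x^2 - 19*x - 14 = (x - 7)*(x + 1)*(x + 2)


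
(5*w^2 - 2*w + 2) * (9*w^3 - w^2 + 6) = 45*w^5 - 23*w^4 + 20*w^3 + 28*w^2 - 12*w + 12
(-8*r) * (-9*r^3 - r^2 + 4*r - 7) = 72*r^4 + 8*r^3 - 32*r^2 + 56*r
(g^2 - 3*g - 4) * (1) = g^2 - 3*g - 4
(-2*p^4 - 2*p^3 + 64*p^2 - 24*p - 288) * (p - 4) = -2*p^5 + 6*p^4 + 72*p^3 - 280*p^2 - 192*p + 1152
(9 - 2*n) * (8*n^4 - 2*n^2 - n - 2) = -16*n^5 + 72*n^4 + 4*n^3 - 16*n^2 - 5*n - 18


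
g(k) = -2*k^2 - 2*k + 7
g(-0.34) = 7.45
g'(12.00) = -50.00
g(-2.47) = -0.26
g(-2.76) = -2.72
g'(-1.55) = 4.20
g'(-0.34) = -0.64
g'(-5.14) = 18.56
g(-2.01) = 2.94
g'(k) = -4*k - 2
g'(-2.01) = 6.04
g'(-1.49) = 3.96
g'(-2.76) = 9.04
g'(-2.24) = 6.96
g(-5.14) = -35.56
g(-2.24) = 1.44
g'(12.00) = -50.00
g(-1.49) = 5.54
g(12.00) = -305.00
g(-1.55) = 5.30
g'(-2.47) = 7.88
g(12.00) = -305.00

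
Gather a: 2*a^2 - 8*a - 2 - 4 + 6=2*a^2 - 8*a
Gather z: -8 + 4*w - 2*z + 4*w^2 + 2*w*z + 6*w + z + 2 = 4*w^2 + 10*w + z*(2*w - 1) - 6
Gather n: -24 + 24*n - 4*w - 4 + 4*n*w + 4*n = n*(4*w + 28) - 4*w - 28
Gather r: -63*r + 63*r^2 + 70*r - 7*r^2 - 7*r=56*r^2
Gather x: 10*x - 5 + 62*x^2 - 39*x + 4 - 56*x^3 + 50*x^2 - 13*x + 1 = -56*x^3 + 112*x^2 - 42*x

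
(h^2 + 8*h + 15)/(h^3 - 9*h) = (h + 5)/(h*(h - 3))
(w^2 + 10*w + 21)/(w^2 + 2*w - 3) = (w + 7)/(w - 1)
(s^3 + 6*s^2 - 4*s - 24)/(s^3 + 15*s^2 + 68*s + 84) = (s - 2)/(s + 7)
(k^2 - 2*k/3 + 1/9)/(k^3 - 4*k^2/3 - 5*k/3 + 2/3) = (k - 1/3)/(k^2 - k - 2)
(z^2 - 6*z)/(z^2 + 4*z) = (z - 6)/(z + 4)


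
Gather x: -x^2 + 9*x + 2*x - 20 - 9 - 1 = -x^2 + 11*x - 30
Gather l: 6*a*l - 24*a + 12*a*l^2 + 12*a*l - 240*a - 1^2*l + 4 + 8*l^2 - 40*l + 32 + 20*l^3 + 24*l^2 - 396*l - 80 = -264*a + 20*l^3 + l^2*(12*a + 32) + l*(18*a - 437) - 44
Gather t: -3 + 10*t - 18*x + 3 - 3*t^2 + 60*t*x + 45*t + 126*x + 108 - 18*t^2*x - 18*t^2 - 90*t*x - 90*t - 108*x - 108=t^2*(-18*x - 21) + t*(-30*x - 35)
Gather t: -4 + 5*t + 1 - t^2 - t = -t^2 + 4*t - 3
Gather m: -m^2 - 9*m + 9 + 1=-m^2 - 9*m + 10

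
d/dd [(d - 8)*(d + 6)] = 2*d - 2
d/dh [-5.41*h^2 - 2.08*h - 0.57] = -10.82*h - 2.08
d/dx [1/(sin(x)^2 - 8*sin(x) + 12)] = 2*(4 - sin(x))*cos(x)/(sin(x)^2 - 8*sin(x) + 12)^2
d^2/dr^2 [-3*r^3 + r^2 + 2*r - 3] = 2 - 18*r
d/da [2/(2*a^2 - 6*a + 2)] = (3 - 2*a)/(a^2 - 3*a + 1)^2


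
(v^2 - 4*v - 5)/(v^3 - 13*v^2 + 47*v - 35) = (v + 1)/(v^2 - 8*v + 7)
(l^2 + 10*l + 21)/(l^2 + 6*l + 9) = (l + 7)/(l + 3)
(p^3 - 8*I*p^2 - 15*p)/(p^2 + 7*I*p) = (p^2 - 8*I*p - 15)/(p + 7*I)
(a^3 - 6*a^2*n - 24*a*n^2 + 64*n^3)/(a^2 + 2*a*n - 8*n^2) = a - 8*n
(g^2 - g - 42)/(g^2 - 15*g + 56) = (g + 6)/(g - 8)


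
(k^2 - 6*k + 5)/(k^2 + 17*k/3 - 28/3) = 3*(k^2 - 6*k + 5)/(3*k^2 + 17*k - 28)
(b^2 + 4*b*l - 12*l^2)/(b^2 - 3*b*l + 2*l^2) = (b + 6*l)/(b - l)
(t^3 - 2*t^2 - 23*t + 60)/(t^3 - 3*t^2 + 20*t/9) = 9*(t^3 - 2*t^2 - 23*t + 60)/(t*(9*t^2 - 27*t + 20))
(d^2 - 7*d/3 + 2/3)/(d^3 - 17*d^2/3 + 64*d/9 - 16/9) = 3*(d - 2)/(3*d^2 - 16*d + 16)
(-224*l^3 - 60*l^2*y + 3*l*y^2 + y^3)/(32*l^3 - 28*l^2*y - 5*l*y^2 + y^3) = (7*l + y)/(-l + y)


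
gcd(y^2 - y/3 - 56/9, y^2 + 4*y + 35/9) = y + 7/3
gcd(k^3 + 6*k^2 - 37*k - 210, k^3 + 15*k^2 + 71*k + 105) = k^2 + 12*k + 35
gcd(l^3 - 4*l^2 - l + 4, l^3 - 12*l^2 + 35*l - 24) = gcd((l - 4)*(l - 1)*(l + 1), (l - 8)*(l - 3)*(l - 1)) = l - 1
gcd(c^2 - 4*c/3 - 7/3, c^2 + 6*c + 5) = c + 1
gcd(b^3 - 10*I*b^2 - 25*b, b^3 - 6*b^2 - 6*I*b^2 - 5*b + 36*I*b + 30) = b - 5*I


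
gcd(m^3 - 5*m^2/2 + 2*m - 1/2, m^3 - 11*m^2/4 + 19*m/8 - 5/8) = m^2 - 3*m/2 + 1/2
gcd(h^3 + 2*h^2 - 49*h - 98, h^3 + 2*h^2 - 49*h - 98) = h^3 + 2*h^2 - 49*h - 98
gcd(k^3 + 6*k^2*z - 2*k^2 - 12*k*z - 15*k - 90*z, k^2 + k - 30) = k - 5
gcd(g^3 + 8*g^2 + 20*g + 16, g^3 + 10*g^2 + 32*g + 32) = g^2 + 6*g + 8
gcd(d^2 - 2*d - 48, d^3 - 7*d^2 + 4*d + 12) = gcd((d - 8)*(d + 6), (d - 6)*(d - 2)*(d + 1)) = 1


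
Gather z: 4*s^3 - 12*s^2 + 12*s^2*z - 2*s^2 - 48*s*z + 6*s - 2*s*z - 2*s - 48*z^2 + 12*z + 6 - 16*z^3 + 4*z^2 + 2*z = 4*s^3 - 14*s^2 + 4*s - 16*z^3 - 44*z^2 + z*(12*s^2 - 50*s + 14) + 6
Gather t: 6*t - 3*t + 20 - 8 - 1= 3*t + 11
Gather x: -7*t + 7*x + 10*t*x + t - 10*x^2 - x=-6*t - 10*x^2 + x*(10*t + 6)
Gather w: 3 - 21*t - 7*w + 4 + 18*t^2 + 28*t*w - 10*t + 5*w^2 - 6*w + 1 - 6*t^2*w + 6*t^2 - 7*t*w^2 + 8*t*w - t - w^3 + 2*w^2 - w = 24*t^2 - 32*t - w^3 + w^2*(7 - 7*t) + w*(-6*t^2 + 36*t - 14) + 8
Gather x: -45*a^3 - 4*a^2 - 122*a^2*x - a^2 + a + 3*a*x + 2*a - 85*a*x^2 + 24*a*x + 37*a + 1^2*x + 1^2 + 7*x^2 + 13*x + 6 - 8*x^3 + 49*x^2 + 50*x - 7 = -45*a^3 - 5*a^2 + 40*a - 8*x^3 + x^2*(56 - 85*a) + x*(-122*a^2 + 27*a + 64)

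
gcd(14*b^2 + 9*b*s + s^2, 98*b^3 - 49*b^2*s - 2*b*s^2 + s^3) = 7*b + s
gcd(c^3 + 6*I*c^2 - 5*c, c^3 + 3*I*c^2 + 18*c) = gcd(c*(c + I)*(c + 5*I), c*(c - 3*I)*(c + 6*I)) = c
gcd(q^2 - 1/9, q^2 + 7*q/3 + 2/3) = q + 1/3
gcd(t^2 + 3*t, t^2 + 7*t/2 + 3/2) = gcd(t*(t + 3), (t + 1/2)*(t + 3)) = t + 3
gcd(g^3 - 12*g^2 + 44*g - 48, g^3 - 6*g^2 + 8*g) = g^2 - 6*g + 8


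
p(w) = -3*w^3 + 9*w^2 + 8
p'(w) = -9*w^2 + 18*w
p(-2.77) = 140.82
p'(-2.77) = -118.92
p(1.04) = 14.36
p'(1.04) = 8.99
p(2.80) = 12.70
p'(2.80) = -20.16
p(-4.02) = 348.34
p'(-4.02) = -217.80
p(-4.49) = 461.00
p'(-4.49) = -262.26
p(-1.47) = 36.98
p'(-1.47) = -45.91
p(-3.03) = 174.08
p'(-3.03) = -137.17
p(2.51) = 17.26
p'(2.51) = -11.52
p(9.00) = -1450.00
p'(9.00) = -567.00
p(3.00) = 8.00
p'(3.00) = -27.00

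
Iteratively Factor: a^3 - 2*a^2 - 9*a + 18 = (a - 3)*(a^2 + a - 6) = (a - 3)*(a - 2)*(a + 3)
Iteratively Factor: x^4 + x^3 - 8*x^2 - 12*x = (x - 3)*(x^3 + 4*x^2 + 4*x) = (x - 3)*(x + 2)*(x^2 + 2*x) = x*(x - 3)*(x + 2)*(x + 2)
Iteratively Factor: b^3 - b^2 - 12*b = (b + 3)*(b^2 - 4*b) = (b - 4)*(b + 3)*(b)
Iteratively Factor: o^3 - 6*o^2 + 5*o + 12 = (o - 4)*(o^2 - 2*o - 3) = (o - 4)*(o - 3)*(o + 1)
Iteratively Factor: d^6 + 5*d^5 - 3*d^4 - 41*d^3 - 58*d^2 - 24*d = (d + 2)*(d^5 + 3*d^4 - 9*d^3 - 23*d^2 - 12*d) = (d + 1)*(d + 2)*(d^4 + 2*d^3 - 11*d^2 - 12*d) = (d + 1)*(d + 2)*(d + 4)*(d^3 - 2*d^2 - 3*d) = (d - 3)*(d + 1)*(d + 2)*(d + 4)*(d^2 + d) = d*(d - 3)*(d + 1)*(d + 2)*(d + 4)*(d + 1)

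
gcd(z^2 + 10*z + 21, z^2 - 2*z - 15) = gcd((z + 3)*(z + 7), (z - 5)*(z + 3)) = z + 3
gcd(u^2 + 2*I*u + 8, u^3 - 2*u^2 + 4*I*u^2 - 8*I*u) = u + 4*I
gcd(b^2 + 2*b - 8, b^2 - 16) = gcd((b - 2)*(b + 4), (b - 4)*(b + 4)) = b + 4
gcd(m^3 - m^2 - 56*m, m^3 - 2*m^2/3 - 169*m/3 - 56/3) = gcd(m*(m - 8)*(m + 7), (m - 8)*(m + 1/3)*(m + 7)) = m^2 - m - 56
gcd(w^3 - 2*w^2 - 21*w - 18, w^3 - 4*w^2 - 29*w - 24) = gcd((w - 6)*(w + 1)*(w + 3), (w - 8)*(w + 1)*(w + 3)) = w^2 + 4*w + 3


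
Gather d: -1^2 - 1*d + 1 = -d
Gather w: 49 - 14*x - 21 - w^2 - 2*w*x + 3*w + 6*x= -w^2 + w*(3 - 2*x) - 8*x + 28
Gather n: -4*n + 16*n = 12*n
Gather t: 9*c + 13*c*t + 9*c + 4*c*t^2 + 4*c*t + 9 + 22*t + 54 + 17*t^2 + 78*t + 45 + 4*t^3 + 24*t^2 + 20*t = 18*c + 4*t^3 + t^2*(4*c + 41) + t*(17*c + 120) + 108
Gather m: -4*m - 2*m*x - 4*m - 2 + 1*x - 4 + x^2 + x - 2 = m*(-2*x - 8) + x^2 + 2*x - 8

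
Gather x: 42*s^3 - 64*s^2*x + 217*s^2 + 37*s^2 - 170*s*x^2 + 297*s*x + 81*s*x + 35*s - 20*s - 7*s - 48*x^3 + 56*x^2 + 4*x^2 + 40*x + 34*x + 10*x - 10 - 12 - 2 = 42*s^3 + 254*s^2 + 8*s - 48*x^3 + x^2*(60 - 170*s) + x*(-64*s^2 + 378*s + 84) - 24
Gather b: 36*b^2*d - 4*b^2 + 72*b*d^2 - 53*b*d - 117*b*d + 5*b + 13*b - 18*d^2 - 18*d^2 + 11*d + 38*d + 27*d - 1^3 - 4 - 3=b^2*(36*d - 4) + b*(72*d^2 - 170*d + 18) - 36*d^2 + 76*d - 8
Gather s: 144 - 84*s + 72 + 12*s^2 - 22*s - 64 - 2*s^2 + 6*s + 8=10*s^2 - 100*s + 160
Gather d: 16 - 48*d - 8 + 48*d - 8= 0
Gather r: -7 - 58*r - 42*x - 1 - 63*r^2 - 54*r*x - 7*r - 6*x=-63*r^2 + r*(-54*x - 65) - 48*x - 8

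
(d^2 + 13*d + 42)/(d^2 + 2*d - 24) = (d + 7)/(d - 4)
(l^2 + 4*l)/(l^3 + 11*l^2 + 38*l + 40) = l/(l^2 + 7*l + 10)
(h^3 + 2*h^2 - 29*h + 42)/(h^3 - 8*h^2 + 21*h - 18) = (h + 7)/(h - 3)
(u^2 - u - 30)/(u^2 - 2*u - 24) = (u + 5)/(u + 4)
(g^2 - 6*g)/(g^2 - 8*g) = (g - 6)/(g - 8)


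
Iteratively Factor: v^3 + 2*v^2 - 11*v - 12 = (v + 1)*(v^2 + v - 12) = (v - 3)*(v + 1)*(v + 4)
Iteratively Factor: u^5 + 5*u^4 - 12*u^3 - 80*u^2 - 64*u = (u)*(u^4 + 5*u^3 - 12*u^2 - 80*u - 64) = u*(u + 4)*(u^3 + u^2 - 16*u - 16) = u*(u + 4)^2*(u^2 - 3*u - 4) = u*(u + 1)*(u + 4)^2*(u - 4)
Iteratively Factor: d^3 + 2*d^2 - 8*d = (d)*(d^2 + 2*d - 8) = d*(d - 2)*(d + 4)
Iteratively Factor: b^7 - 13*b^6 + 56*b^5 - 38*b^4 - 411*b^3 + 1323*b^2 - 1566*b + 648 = (b - 1)*(b^6 - 12*b^5 + 44*b^4 + 6*b^3 - 405*b^2 + 918*b - 648) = (b - 1)*(b + 3)*(b^5 - 15*b^4 + 89*b^3 - 261*b^2 + 378*b - 216) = (b - 2)*(b - 1)*(b + 3)*(b^4 - 13*b^3 + 63*b^2 - 135*b + 108) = (b - 3)*(b - 2)*(b - 1)*(b + 3)*(b^3 - 10*b^2 + 33*b - 36) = (b - 3)^2*(b - 2)*(b - 1)*(b + 3)*(b^2 - 7*b + 12) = (b - 3)^3*(b - 2)*(b - 1)*(b + 3)*(b - 4)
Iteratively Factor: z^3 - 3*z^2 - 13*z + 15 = (z - 5)*(z^2 + 2*z - 3) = (z - 5)*(z - 1)*(z + 3)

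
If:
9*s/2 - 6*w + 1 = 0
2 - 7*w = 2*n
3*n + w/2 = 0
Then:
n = -1/20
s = 8/45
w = 3/10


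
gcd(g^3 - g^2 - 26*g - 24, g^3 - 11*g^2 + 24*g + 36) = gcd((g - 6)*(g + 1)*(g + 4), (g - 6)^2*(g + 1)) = g^2 - 5*g - 6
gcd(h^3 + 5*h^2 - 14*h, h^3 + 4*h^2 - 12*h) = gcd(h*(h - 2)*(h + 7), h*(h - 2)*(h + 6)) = h^2 - 2*h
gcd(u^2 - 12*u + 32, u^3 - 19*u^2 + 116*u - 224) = u^2 - 12*u + 32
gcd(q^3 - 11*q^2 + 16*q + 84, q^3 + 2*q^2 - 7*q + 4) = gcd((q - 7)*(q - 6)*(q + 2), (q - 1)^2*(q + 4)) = 1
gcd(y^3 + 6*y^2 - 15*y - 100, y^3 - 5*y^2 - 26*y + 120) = y^2 + y - 20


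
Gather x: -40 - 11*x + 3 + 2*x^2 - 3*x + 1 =2*x^2 - 14*x - 36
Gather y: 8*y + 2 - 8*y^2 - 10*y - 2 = -8*y^2 - 2*y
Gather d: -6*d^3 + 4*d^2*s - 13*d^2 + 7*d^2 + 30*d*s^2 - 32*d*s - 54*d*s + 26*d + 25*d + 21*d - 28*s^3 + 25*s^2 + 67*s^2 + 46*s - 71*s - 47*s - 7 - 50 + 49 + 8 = -6*d^3 + d^2*(4*s - 6) + d*(30*s^2 - 86*s + 72) - 28*s^3 + 92*s^2 - 72*s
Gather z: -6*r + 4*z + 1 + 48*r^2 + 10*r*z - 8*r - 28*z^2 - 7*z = 48*r^2 - 14*r - 28*z^2 + z*(10*r - 3) + 1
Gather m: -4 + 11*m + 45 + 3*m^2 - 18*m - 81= 3*m^2 - 7*m - 40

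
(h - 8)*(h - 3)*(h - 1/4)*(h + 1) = h^4 - 41*h^3/4 + 31*h^2/2 + 83*h/4 - 6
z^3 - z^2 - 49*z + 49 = (z - 7)*(z - 1)*(z + 7)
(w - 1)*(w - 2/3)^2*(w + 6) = w^4 + 11*w^3/3 - 110*w^2/9 + 92*w/9 - 8/3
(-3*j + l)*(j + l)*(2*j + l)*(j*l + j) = -6*j^4*l - 6*j^4 - 7*j^3*l^2 - 7*j^3*l + j*l^4 + j*l^3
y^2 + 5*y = y*(y + 5)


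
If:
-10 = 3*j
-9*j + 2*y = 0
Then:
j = -10/3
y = -15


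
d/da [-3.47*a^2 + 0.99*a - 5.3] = 0.99 - 6.94*a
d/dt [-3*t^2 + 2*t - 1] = 2 - 6*t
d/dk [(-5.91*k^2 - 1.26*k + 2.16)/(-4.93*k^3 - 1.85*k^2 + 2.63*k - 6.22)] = (-29.1363*k^4 - 12.4236*k^3 + 14.0721*k^2 + 81.5124*k + 2.1564)/(24.3049*k^6 + 18.241*k^5 - 22.5093*k^4 + 51.5982*k^3 + 29.9309*k^2 - 32.7172*k + 38.6884)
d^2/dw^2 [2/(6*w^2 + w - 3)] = 4*(-36*w^2 - 6*w + (12*w + 1)^2 + 18)/(6*w^2 + w - 3)^3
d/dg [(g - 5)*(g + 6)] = 2*g + 1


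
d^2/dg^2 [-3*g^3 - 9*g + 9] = -18*g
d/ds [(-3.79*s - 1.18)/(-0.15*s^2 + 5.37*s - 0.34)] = (-0.5685*s^2 - 0.353999999999999*s + 7.6252)/(0.0225*s^4 - 1.611*s^3 + 28.9389*s^2 - 3.6516*s + 0.1156)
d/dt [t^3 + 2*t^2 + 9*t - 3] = 3*t^2 + 4*t + 9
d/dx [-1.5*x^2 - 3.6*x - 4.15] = -3.0*x - 3.6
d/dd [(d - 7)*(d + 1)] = 2*d - 6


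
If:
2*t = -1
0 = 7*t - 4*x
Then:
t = -1/2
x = -7/8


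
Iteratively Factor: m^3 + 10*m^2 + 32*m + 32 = (m + 4)*(m^2 + 6*m + 8) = (m + 2)*(m + 4)*(m + 4)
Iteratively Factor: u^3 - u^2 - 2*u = (u - 2)*(u^2 + u) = u*(u - 2)*(u + 1)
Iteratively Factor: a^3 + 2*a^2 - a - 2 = (a - 1)*(a^2 + 3*a + 2) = (a - 1)*(a + 1)*(a + 2)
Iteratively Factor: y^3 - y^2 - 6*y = (y + 2)*(y^2 - 3*y) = (y - 3)*(y + 2)*(y)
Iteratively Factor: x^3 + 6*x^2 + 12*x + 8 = (x + 2)*(x^2 + 4*x + 4) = (x + 2)^2*(x + 2)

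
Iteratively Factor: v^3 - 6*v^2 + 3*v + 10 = (v + 1)*(v^2 - 7*v + 10) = (v - 5)*(v + 1)*(v - 2)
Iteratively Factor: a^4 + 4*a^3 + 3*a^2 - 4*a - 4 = (a + 1)*(a^3 + 3*a^2 - 4) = (a + 1)*(a + 2)*(a^2 + a - 2) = (a + 1)*(a + 2)^2*(a - 1)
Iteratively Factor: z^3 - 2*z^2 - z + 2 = (z + 1)*(z^2 - 3*z + 2) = (z - 2)*(z + 1)*(z - 1)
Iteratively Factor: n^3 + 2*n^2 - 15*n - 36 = (n + 3)*(n^2 - n - 12) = (n - 4)*(n + 3)*(n + 3)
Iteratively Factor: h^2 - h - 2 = (h - 2)*(h + 1)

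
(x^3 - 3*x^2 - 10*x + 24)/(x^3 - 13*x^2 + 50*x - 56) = (x + 3)/(x - 7)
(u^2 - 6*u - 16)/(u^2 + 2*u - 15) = (u^2 - 6*u - 16)/(u^2 + 2*u - 15)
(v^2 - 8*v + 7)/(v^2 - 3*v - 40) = (-v^2 + 8*v - 7)/(-v^2 + 3*v + 40)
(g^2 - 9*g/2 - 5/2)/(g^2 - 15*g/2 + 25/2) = (2*g + 1)/(2*g - 5)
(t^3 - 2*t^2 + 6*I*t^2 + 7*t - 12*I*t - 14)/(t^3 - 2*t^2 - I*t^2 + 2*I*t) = (t + 7*I)/t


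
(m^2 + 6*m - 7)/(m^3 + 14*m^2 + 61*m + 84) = (m - 1)/(m^2 + 7*m + 12)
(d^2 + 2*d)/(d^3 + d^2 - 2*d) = 1/(d - 1)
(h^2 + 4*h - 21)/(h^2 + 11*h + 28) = (h - 3)/(h + 4)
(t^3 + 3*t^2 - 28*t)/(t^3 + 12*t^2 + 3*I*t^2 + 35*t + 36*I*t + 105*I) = t*(t - 4)/(t^2 + t*(5 + 3*I) + 15*I)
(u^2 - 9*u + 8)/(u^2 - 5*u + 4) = (u - 8)/(u - 4)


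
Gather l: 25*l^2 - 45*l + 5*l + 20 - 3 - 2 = 25*l^2 - 40*l + 15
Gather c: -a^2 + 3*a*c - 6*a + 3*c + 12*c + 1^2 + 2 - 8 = -a^2 - 6*a + c*(3*a + 15) - 5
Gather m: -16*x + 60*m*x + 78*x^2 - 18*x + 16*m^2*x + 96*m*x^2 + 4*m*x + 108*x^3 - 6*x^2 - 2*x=16*m^2*x + m*(96*x^2 + 64*x) + 108*x^3 + 72*x^2 - 36*x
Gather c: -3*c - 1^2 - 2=-3*c - 3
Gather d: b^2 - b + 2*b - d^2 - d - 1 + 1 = b^2 + b - d^2 - d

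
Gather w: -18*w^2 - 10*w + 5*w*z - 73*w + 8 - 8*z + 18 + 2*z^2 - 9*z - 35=-18*w^2 + w*(5*z - 83) + 2*z^2 - 17*z - 9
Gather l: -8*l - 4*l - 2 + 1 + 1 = -12*l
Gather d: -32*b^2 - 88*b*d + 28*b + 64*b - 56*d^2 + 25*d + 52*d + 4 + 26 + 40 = -32*b^2 + 92*b - 56*d^2 + d*(77 - 88*b) + 70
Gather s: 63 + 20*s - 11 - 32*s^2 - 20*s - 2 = 50 - 32*s^2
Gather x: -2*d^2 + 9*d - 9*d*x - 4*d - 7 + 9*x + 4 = -2*d^2 + 5*d + x*(9 - 9*d) - 3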